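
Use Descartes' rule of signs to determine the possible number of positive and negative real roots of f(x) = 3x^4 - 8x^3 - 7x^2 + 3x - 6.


Descartes' rule of signs:

For positive roots, count sign changes in f(x) = 3x^4 - 8x^3 - 7x^2 + 3x - 6:
Signs of coefficients: +, -, -, +, -
Number of sign changes: 3
Possible positive real roots: 3, 1

For negative roots, examine f(-x) = 3x^4 + 8x^3 - 7x^2 - 3x - 6:
Signs of coefficients: +, +, -, -, -
Number of sign changes: 1
Possible negative real roots: 1

Positive roots: 3 or 1; Negative roots: 1


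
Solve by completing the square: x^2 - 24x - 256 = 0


Start: x^2 - 24x - 256 = 0
Move constant: x^2 - 24x = 256
Half of -24 is -12, squared is 144
Add 144 to both sides: x^2 - 24x + 144 = 400
(x - 12)^2 = 400
x - 12 = ±20
x = 12 + 20 = 32 or x = 12 - 20 = -8

x = -8, x = 32


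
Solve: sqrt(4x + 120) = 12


Square both sides: 4x + 120 = 12^2 = 144
4x = 144 - 120 = 24
x = 6
Check: sqrt(4*6 + 120) = sqrt(144) = 12 ✓

x = 6


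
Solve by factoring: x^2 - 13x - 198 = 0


We need two numbers that multiply to -198 and add to -13.
Those numbers are -22 and 9 (since (-22) * 9 = -198 and (-22) + 9 = -13).
So x^2 - 13x - 198 = (x - 22)(x + 9) = 0
Setting each factor to zero: x = 22 or x = -9

x = -9, x = 22


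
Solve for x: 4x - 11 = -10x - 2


Starting with: 4x - 11 = -10x - 2
Move all x terms to left: (4 + 10)x = -2 + 11
Simplify: 14x = 9
Divide both sides by 14: x = 9/14

x = 9/14


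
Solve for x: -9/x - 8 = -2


Subtract -8 from both sides: -9/x = 6
Multiply both sides by x: -9 = 6 * x
Divide by 6: x = -3/2

x = -3/2


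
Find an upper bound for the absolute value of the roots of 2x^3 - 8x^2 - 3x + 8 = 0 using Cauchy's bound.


Cauchy's bound: all roots r satisfy |r| <= 1 + max(|a_i/a_n|) for i = 0,...,n-1
where a_n is the leading coefficient.

Coefficients: [2, -8, -3, 8]
Leading coefficient a_n = 2
Ratios |a_i/a_n|: 4, 3/2, 4
Maximum ratio: 4
Cauchy's bound: |r| <= 1 + 4 = 5

Upper bound = 5


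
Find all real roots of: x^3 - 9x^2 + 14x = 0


The constant term is 0, so x = 0 is a root. Factor out x:
  x(x^2 - 9x + 14) = 0
Solve the quadratic x^2 - 9x + 14 = 0: discriminant = (-9)^2 - 4(1)(14) = 81 - 56 = 25.
sqrt(25) = 5, so x = (9 ± 5)/2: x = 7 or x = 2.

x = 0, x = 2, x = 7


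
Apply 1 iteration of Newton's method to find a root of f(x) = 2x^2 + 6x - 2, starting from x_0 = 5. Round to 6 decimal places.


Newton's method: x_(n+1) = x_n - f(x_n)/f'(x_n)
f(x) = 2x^2 + 6x - 2
f'(x) = 4x + 6

Iteration 1:
  f(5.000000) = 78.000000
  f'(5.000000) = 26.000000
  x_1 = 5.000000 - (78.000000)/(26.000000) = 2.000000

x_1 = 2.000000


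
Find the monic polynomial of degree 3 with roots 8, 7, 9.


A monic polynomial with roots 8, 7, 9 is:
p(x) = (x - 8)(x - 7)(x - 9)
After multiplying by (x - 8): x - 8
After multiplying by (x - 7): x^2 - 15x + 56
After multiplying by (x - 9): x^3 - 24x^2 + 191x - 504

x^3 - 24x^2 + 191x - 504


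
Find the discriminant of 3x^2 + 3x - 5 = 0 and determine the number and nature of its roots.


For ax^2 + bx + c = 0, discriminant D = b^2 - 4ac
Here a = 3, b = 3, c = -5
D = (3)^2 - 4(3)(-5) = 9 + 60 = 69

D = 69 > 0 but not a perfect square
The equation has 2 distinct real irrational roots.

Discriminant = 69, 2 distinct real irrational roots


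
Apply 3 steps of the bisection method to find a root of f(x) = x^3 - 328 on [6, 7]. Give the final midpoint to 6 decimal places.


f(x) = x^3 - 328
f(6) = -112 < 0
f(7) = 15 > 0

Step 1: midpoint = (6.000000 + 7.000000)/2 = 6.500000
  f(6.500000) = -53.375000
  f(mid) < 0, so root is in [6.500000, 7.000000]

Step 2: midpoint = (6.500000 + 7.000000)/2 = 6.750000
  f(6.750000) = -20.453125
  f(mid) < 0, so root is in [6.750000, 7.000000]

Step 3: midpoint = (6.750000 + 7.000000)/2 = 6.875000
  f(6.875000) = -3.048828
  f(mid) < 0, so root is in [6.875000, 7.000000]

midpoint = 6.875000


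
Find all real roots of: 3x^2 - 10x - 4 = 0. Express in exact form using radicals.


Using the quadratic formula: x = (-b ± sqrt(b^2 - 4ac)) / (2a)
Here a = 3, b = -10, c = -4
Discriminant = b^2 - 4ac = (-10)^2 - 4(3)(-4) = 100 + 48 = 148
Since discriminant = 148 > 0, there are two real roots.
x = (10 ± 2*sqrt(37)) / 6
Simplifying: x = (5 ± sqrt(37)) / 3
Numerically: x ≈ 3.6943 or x ≈ -0.3609

x = (5 + sqrt(37)) / 3 or x = (5 - sqrt(37)) / 3


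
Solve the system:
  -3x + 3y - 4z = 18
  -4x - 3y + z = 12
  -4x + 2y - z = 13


Using Cramer's rule. Expand each determinant along the first row.
D  = (-3)*[(-3)*(-1) - 1*2] - 3*[(-4)*(-1) - 1*(-4)] + (-4)*[(-4)*2 - (-3)*(-4)]
  = (-3)*(1) - 3*(8) + (-4)*(-20) = 53
Dx = 18*[(-3)*(-1) - 1*2] - 3*[12*(-1) - 1*13] + (-4)*[12*2 - (-3)*13]
  = 18*(1) - 3*(-25) + (-4)*(63) = -159
Dy = (-3)*[12*(-1) - 1*13] - 18*[(-4)*(-1) - 1*(-4)] + (-4)*[(-4)*13 - 12*(-4)]
  = (-3)*(-25) - 18*(8) + (-4)*(-4) = -53
Dz = (-3)*[(-3)*13 - 12*2] - 3*[(-4)*13 - 12*(-4)] + 18*[(-4)*2 - (-3)*(-4)]
  = (-3)*(-63) - 3*(-4) + 18*(-20) = -159
x = Dx/D = -159/53 = -3, y = Dy/D = -53/53 = -1, z = Dz/D = -159/53 = -3
Check eq1: (-3)(-3) + (3)(-1) + (-4)(-3) = 18 = 18 ✓
Check eq2: (-4)(-3) + (-3)(-1) + (1)(-3) = 12 = 12 ✓
Check eq3: (-4)(-3) + (2)(-1) + (-1)(-3) = 13 = 13 ✓

x = -3, y = -1, z = -3


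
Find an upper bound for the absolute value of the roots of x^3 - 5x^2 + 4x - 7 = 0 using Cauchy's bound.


Cauchy's bound: all roots r satisfy |r| <= 1 + max(|a_i/a_n|) for i = 0,...,n-1
where a_n is the leading coefficient.

Coefficients: [1, -5, 4, -7]
Leading coefficient a_n = 1
Ratios |a_i/a_n|: 5, 4, 7
Maximum ratio: 7
Cauchy's bound: |r| <= 1 + 7 = 8

Upper bound = 8


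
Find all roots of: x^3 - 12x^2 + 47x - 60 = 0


Let p(x) = x^3 - 12x^2 + 47x - 60. By the rational root theorem (leading coefficient 1), any rational root is an integer divisor of 60: try ±1, ±2, ... in turn.
Test x = 1: value = -24 ≠ 0.
Test x = -1: value = -120 ≠ 0.
Test x = 2: value = -6 ≠ 0.
Test x = -2: value = -210 ≠ 0.
Test x = 3: value = 0 ✓, so (x - 3) is a factor.
Synthetic division by (x - 3): bring down 1; 1(3) - 12 = -9; (-9)(3) + 47 = 20; 20(3) - 60 = 0 → quotient x^2 - 9x + 20, remainder 0.
Solve the quadratic x^2 - 9x + 20 = 0: discriminant = (-9)^2 - 4(1)(20) = 81 - 80 = 1.
sqrt(1) = 1, so x = (9 ± 1)/2: x = 5 or x = 4.
Collecting all roots found:

x = 3, x = 4, x = 5


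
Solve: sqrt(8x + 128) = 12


Square both sides: 8x + 128 = 12^2 = 144
8x = 144 - 128 = 16
x = 2
Check: sqrt(8*2 + 128) = sqrt(144) = 12 ✓

x = 2


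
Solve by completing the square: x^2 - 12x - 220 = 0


Start: x^2 - 12x - 220 = 0
Move constant: x^2 - 12x = 220
Half of -12 is -6, squared is 36
Add 36 to both sides: x^2 - 12x + 36 = 256
(x - 6)^2 = 256
x - 6 = ±16
x = 6 + 16 = 22 or x = 6 - 16 = -10

x = -10, x = 22


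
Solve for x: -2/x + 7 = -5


Subtract 7 from both sides: -2/x = -12
Multiply both sides by x: -2 = -12 * x
Divide by -12: x = 1/6

x = 1/6


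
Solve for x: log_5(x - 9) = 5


Convert to exponential form: x - 9 = 5^5 = 3125
x = 3125 + 9 = 3134
Check: log_5(3134 - 9) = log_5(3125) = log_5(3125) = 5 ✓

x = 3134


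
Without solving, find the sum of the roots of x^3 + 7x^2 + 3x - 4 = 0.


By Vieta's formulas for x^3 + bx^2 + cx + d = 0:
  r1 + r2 + r3 = -b/a = -7
  r1*r2 + r1*r3 + r2*r3 = c/a = 3
  r1*r2*r3 = -d/a = 4


Sum = -7


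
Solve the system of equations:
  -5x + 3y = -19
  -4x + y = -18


Using Cramer's rule:
Determinant D = (-5)(1) - (-4)(3) = -5 + 12 = 7
Dx = (-19)(1) - (-18)(3) = -19 + 54 = 35
Dy = (-5)(-18) - (-4)(-19) = 90 - 76 = 14
x = Dx/D = 35/7 = 5
y = Dy/D = 14/7 = 2

x = 5, y = 2


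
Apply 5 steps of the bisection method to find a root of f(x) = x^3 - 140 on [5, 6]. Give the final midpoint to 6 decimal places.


f(x) = x^3 - 140
f(5) = -15 < 0
f(6) = 76 > 0

Step 1: midpoint = (5.000000 + 6.000000)/2 = 5.500000
  f(5.500000) = 26.375000
  f(mid) > 0, so root is in [5.000000, 5.500000]

Step 2: midpoint = (5.000000 + 5.500000)/2 = 5.250000
  f(5.250000) = 4.703125
  f(mid) > 0, so root is in [5.000000, 5.250000]

Step 3: midpoint = (5.000000 + 5.250000)/2 = 5.125000
  f(5.125000) = -5.388672
  f(mid) < 0, so root is in [5.125000, 5.250000]

Step 4: midpoint = (5.125000 + 5.250000)/2 = 5.187500
  f(5.187500) = -0.403564
  f(mid) < 0, so root is in [5.187500, 5.250000]

Step 5: midpoint = (5.187500 + 5.250000)/2 = 5.218750
  f(5.218750) = 2.134491
  f(mid) > 0, so root is in [5.187500, 5.218750]

midpoint = 5.218750


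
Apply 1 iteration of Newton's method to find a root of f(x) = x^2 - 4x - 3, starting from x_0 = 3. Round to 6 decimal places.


Newton's method: x_(n+1) = x_n - f(x_n)/f'(x_n)
f(x) = x^2 - 4x - 3
f'(x) = 2x - 4

Iteration 1:
  f(3.000000) = -6.000000
  f'(3.000000) = 2.000000
  x_1 = 3.000000 - (-6.000000)/(2.000000) = 6.000000

x_1 = 6.000000


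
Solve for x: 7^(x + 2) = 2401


Express both sides with the same base.
2401 = 7^4
Since the bases match, equate exponents: x + 2 = 4
So x = 4 - (2) = 2

x = 2


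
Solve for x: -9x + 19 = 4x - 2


Starting with: -9x + 19 = 4x - 2
Move all x terms to left: (-9 - 4)x = -2 - 19
Simplify: -13x = -21
Divide both sides by -13: x = 21/13

x = 21/13


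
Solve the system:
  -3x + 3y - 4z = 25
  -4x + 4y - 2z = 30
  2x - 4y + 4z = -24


Using Cramer's rule. Expand each determinant along the first row.
D  = (-3)*[4*4 - (-2)*(-4)] - 3*[(-4)*4 - (-2)*2] + (-4)*[(-4)*(-4) - 4*2]
  = (-3)*(8) - 3*(-12) + (-4)*(8) = -20
Dx = 25*[4*4 - (-2)*(-4)] - 3*[30*4 - (-2)*(-24)] + (-4)*[30*(-4) - 4*(-24)]
  = 25*(8) - 3*(72) + (-4)*(-24) = 80
Dy = (-3)*[30*4 - (-2)*(-24)] - 25*[(-4)*4 - (-2)*2] + (-4)*[(-4)*(-24) - 30*2]
  = (-3)*(72) - 25*(-12) + (-4)*(36) = -60
Dz = (-3)*[4*(-24) - 30*(-4)] - 3*[(-4)*(-24) - 30*2] + 25*[(-4)*(-4) - 4*2]
  = (-3)*(24) - 3*(36) + 25*(8) = 20
x = Dx/D = 80/-20 = -4, y = Dy/D = -60/-20 = 3, z = Dz/D = 20/-20 = -1
Check eq1: (-3)(-4) + (3)(3) + (-4)(-1) = 25 = 25 ✓
Check eq2: (-4)(-4) + (4)(3) + (-2)(-1) = 30 = 30 ✓
Check eq3: (2)(-4) + (-4)(3) + (4)(-1) = -24 = -24 ✓

x = -4, y = 3, z = -1


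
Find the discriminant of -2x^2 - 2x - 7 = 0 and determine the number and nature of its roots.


For ax^2 + bx + c = 0, discriminant D = b^2 - 4ac
Here a = -2, b = -2, c = -7
D = (-2)^2 - 4(-2)(-7) = 4 - 56 = -52

D = -52 < 0
The equation has no real roots (2 complex conjugate roots).

Discriminant = -52, no real roots (2 complex conjugate roots)


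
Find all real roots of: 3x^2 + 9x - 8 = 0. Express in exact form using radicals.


Using the quadratic formula: x = (-b ± sqrt(b^2 - 4ac)) / (2a)
Here a = 3, b = 9, c = -8
Discriminant = b^2 - 4ac = 9^2 - 4(3)(-8) = 81 + 96 = 177
Since discriminant = 177 > 0, there are two real roots.
x = (-9 ± sqrt(177)) / 6
Numerically: x ≈ 0.7174 or x ≈ -3.7174

x = (-9 + sqrt(177)) / 6 or x = (-9 - sqrt(177)) / 6


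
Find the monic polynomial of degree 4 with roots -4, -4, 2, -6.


A monic polynomial with roots -4, -4, 2, -6 is:
p(x) = (x + 4)(x + 4)(x - 2)(x + 6)
After multiplying by (x + 4): x + 4
After multiplying by (x + 4): x^2 + 8x + 16
After multiplying by (x - 2): x^3 + 6x^2 - 32
After multiplying by (x + 6): x^4 + 12x^3 + 36x^2 - 32x - 192

x^4 + 12x^3 + 36x^2 - 32x - 192


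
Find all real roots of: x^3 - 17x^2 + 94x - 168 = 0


Let p(x) = x^3 - 17x^2 + 94x - 168. By the rational root theorem (leading coefficient 1), any rational root is an integer divisor of 168: try ±1, ±2, ... in turn.
Test x = 1: value = -90 ≠ 0.
Test x = -1: value = -280 ≠ 0.
Test x = 2: value = -40 ≠ 0.
Test x = -2: value = -432 ≠ 0.
Test x = 3: value = -12 ≠ 0.
Test x = -3: value = -630 ≠ 0.
Test x = 4: value = 0 ✓, so (x - 4) is a factor.
Synthetic division by (x - 4): bring down 1; 1(4) - 17 = -13; (-13)(4) + 94 = 42; 42(4) - 168 = 0 → quotient x^2 - 13x + 42, remainder 0.
Solve the quadratic x^2 - 13x + 42 = 0: discriminant = (-13)^2 - 4(1)(42) = 169 - 168 = 1.
sqrt(1) = 1, so x = (13 ± 1)/2: x = 7 or x = 6.

x = 4, x = 6, x = 7


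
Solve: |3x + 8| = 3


An absolute value equation |expr| = 3 gives two cases:
Case 1: 3x + 8 = 3
  3x = -5, so x = -5/3
Case 2: 3x + 8 = -3
  3x = -11, so x = -11/3

x = -11/3, x = -5/3


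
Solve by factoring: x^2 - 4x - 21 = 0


We need two numbers that multiply to -21 and add to -4.
Those numbers are -7 and 3 (since (-7) * 3 = -21 and (-7) + 3 = -4).
So x^2 - 4x - 21 = (x - 7)(x + 3) = 0
Setting each factor to zero: x = 7 or x = -3

x = -3, x = 7


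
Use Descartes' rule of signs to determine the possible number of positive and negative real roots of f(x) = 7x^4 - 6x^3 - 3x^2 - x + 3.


Descartes' rule of signs:

For positive roots, count sign changes in f(x) = 7x^4 - 6x^3 - 3x^2 - x + 3:
Signs of coefficients: +, -, -, -, +
Number of sign changes: 2
Possible positive real roots: 2, 0

For negative roots, examine f(-x) = 7x^4 + 6x^3 - 3x^2 + x + 3:
Signs of coefficients: +, +, -, +, +
Number of sign changes: 2
Possible negative real roots: 2, 0

Positive roots: 2 or 0; Negative roots: 2 or 0


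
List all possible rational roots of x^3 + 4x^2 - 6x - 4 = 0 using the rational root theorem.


Rational root theorem: possible roots are ±p/q where:
  p divides the constant term (-4): p ∈ {1, 2, 4}
  q divides the leading coefficient (1): q ∈ {1}

All possible rational roots: -4, -2, -1, 1, 2, 4

-4, -2, -1, 1, 2, 4


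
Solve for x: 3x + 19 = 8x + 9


Starting with: 3x + 19 = 8x + 9
Move all x terms to left: (3 - 8)x = 9 - 19
Simplify: -5x = -10
Divide both sides by -5: x = 2

x = 2


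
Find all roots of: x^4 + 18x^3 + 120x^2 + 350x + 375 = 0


Let p(x) = x^4 + 18x^3 + 120x^2 + 350x + 375. By the rational root theorem (leading coefficient 1), any rational root is an integer divisor of 375: try ±1, ±2, ... in turn.
Test x = 1: value = 864 ≠ 0.
Test x = -1: value = 128 ≠ 0.
Test x = 3: value = 3072 ≠ 0.
Test x = -3: value = 0 ✓, so (x + 3) is a factor.
Synthetic division by (x + 3): bring down 1; 1(-3) + 18 = 15; 15(-3) + 120 = 75; 75(-3) + 350 = 125; 125(-3) + 375 = 0 → quotient x^3 + 15x^2 + 75x + 125, remainder 0.
Continue with the quotient x^3 + 15x^2 + 75x + 125 (candidates must divide 125).
Test x = 5: value = 1000 ≠ 0.
Test x = -5: value = 0 ✓, so (x + 5) is a factor.
Synthetic division by (x + 5): bring down 1; 1(-5) + 15 = 10; 10(-5) + 75 = 25; 25(-5) + 125 = 0 → quotient x^2 + 10x + 25, remainder 0.
Solve the quadratic x^2 + 10x + 25 = 0: discriminant = 10^2 - 4(1)(25) = 100 - 100 = 0.
Discriminant = 0, so a double root: x = -10/2 = -5.
Collecting all roots found:

x = -5 (multiplicity 3), x = -3


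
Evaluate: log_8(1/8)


We need the exponent such that 8^? = 1/8
8^(-1) = 1/8^1 = 1/8
Therefore log_8(1/8) = -1

-1


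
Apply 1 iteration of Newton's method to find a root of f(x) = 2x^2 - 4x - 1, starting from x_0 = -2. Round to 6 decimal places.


Newton's method: x_(n+1) = x_n - f(x_n)/f'(x_n)
f(x) = 2x^2 - 4x - 1
f'(x) = 4x - 4

Iteration 1:
  f(-2.000000) = 15.000000
  f'(-2.000000) = -12.000000
  x_1 = -2.000000 - (15.000000)/(-12.000000) = -0.750000

x_1 = -0.750000


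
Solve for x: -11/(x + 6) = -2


Multiply both sides by (x + 6): -11 = -2(x + 6)
Distribute: -11 = -2x - 12
-2x = -11 + 12 = 1
x = -1/2

x = -1/2


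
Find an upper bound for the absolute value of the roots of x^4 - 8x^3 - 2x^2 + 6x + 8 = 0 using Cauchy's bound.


Cauchy's bound: all roots r satisfy |r| <= 1 + max(|a_i/a_n|) for i = 0,...,n-1
where a_n is the leading coefficient.

Coefficients: [1, -8, -2, 6, 8]
Leading coefficient a_n = 1
Ratios |a_i/a_n|: 8, 2, 6, 8
Maximum ratio: 8
Cauchy's bound: |r| <= 1 + 8 = 9

Upper bound = 9


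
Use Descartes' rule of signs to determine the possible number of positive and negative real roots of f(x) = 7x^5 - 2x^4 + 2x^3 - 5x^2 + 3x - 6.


Descartes' rule of signs:

For positive roots, count sign changes in f(x) = 7x^5 - 2x^4 + 2x^3 - 5x^2 + 3x - 6:
Signs of coefficients: +, -, +, -, +, -
Number of sign changes: 5
Possible positive real roots: 5, 3, 1

For negative roots, examine f(-x) = -7x^5 - 2x^4 - 2x^3 - 5x^2 - 3x - 6:
Signs of coefficients: -, -, -, -, -, -
Number of sign changes: 0
Possible negative real roots: 0

Positive roots: 5 or 3 or 1; Negative roots: 0


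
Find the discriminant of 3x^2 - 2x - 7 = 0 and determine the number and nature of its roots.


For ax^2 + bx + c = 0, discriminant D = b^2 - 4ac
Here a = 3, b = -2, c = -7
D = (-2)^2 - 4(3)(-7) = 4 + 84 = 88

D = 88 > 0 but not a perfect square
The equation has 2 distinct real irrational roots.

Discriminant = 88, 2 distinct real irrational roots


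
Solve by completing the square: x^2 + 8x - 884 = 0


Start: x^2 + 8x - 884 = 0
Move constant: x^2 + 8x = 884
Half of 8 is 4, squared is 16
Add 16 to both sides: x^2 + 8x + 16 = 900
(x + 4)^2 = 900
x + 4 = ±30
x = -4 + 30 = 26 or x = -4 - 30 = -34

x = -34, x = 26


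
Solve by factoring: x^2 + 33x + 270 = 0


We need two numbers that multiply to 270 and add to 33.
Those numbers are 15 and 18 (since 15 * 18 = 270 and 15 + 18 = 33).
So x^2 + 33x + 270 = (x + 15)(x + 18) = 0
Setting each factor to zero: x = -15 or x = -18

x = -18, x = -15


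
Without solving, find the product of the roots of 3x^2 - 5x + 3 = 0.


By Vieta's formulas for ax^2 + bx + c = 0:
  Sum of roots = -b/a
  Product of roots = c/a

Here a = 3, b = -5, c = 3
Sum = -(-5)/3 = 5/3
Product = 3/3 = 1

Product = 1


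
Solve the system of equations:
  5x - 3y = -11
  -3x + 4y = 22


Using Cramer's rule:
Determinant D = (5)(4) - (-3)(-3) = 20 - 9 = 11
Dx = (-11)(4) - (22)(-3) = -44 + 66 = 22
Dy = (5)(22) - (-3)(-11) = 110 - 33 = 77
x = Dx/D = 22/11 = 2
y = Dy/D = 77/11 = 7

x = 2, y = 7


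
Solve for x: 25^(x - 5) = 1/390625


Express both sides with the same base.
1/390625 = 25^(-4)
Since the bases match, equate exponents: x - 5 = -4
So x = -4 - (-5) = 1

x = 1


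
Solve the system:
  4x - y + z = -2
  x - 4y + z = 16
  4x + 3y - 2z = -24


Using Cramer's rule. Expand each determinant along the first row.
D  = 4*[(-4)*(-2) - 1*3] - (-1)*[1*(-2) - 1*4] + 1*[1*3 - (-4)*4]
  = 4*(5) - (-1)*(-6) + 1*(19) = 33
Dx = (-2)*[(-4)*(-2) - 1*3] - (-1)*[16*(-2) - 1*(-24)] + 1*[16*3 - (-4)*(-24)]
  = (-2)*(5) - (-1)*(-8) + 1*(-48) = -66
Dy = 4*[16*(-2) - 1*(-24)] - (-2)*[1*(-2) - 1*4] + 1*[1*(-24) - 16*4]
  = 4*(-8) - (-2)*(-6) + 1*(-88) = -132
Dz = 4*[(-4)*(-24) - 16*3] - (-1)*[1*(-24) - 16*4] + (-2)*[1*3 - (-4)*4]
  = 4*(48) - (-1)*(-88) + (-2)*(19) = 66
x = Dx/D = -66/33 = -2, y = Dy/D = -132/33 = -4, z = Dz/D = 66/33 = 2
Check eq1: (4)(-2) + (-1)(-4) + (1)(2) = -2 = -2 ✓
Check eq2: (1)(-2) + (-4)(-4) + (1)(2) = 16 = 16 ✓
Check eq3: (4)(-2) + (3)(-4) + (-2)(2) = -24 = -24 ✓

x = -2, y = -4, z = 2


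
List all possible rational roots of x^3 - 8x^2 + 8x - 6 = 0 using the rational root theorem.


Rational root theorem: possible roots are ±p/q where:
  p divides the constant term (-6): p ∈ {1, 2, 3, 6}
  q divides the leading coefficient (1): q ∈ {1}

All possible rational roots: -6, -3, -2, -1, 1, 2, 3, 6

-6, -3, -2, -1, 1, 2, 3, 6


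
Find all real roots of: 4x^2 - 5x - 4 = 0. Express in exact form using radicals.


Using the quadratic formula: x = (-b ± sqrt(b^2 - 4ac)) / (2a)
Here a = 4, b = -5, c = -4
Discriminant = b^2 - 4ac = (-5)^2 - 4(4)(-4) = 25 + 64 = 89
Since discriminant = 89 > 0, there are two real roots.
x = (5 ± sqrt(89)) / 8
Numerically: x ≈ 1.8042 or x ≈ -0.5542

x = (5 + sqrt(89)) / 8 or x = (5 - sqrt(89)) / 8


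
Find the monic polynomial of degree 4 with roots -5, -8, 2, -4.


A monic polynomial with roots -5, -8, 2, -4 is:
p(x) = (x + 5)(x + 8)(x - 2)(x + 4)
After multiplying by (x + 5): x + 5
After multiplying by (x + 8): x^2 + 13x + 40
After multiplying by (x - 2): x^3 + 11x^2 + 14x - 80
After multiplying by (x + 4): x^4 + 15x^3 + 58x^2 - 24x - 320

x^4 + 15x^3 + 58x^2 - 24x - 320


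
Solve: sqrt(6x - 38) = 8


Square both sides: 6x - 38 = 8^2 = 64
6x = 64 + 38 = 102
x = 17
Check: sqrt(6*17 - 38) = sqrt(64) = 8 ✓

x = 17


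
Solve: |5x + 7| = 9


An absolute value equation |expr| = 9 gives two cases:
Case 1: 5x + 7 = 9
  5x = 2, so x = 2/5
Case 2: 5x + 7 = -9
  5x = -16, so x = -16/5

x = -16/5, x = 2/5


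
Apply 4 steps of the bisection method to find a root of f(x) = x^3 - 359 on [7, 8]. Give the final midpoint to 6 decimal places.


f(x) = x^3 - 359
f(7) = -16 < 0
f(8) = 153 > 0

Step 1: midpoint = (7.000000 + 8.000000)/2 = 7.500000
  f(7.500000) = 62.875000
  f(mid) > 0, so root is in [7.000000, 7.500000]

Step 2: midpoint = (7.000000 + 7.500000)/2 = 7.250000
  f(7.250000) = 22.078125
  f(mid) > 0, so root is in [7.000000, 7.250000]

Step 3: midpoint = (7.000000 + 7.250000)/2 = 7.125000
  f(7.125000) = 2.705078
  f(mid) > 0, so root is in [7.000000, 7.125000]

Step 4: midpoint = (7.000000 + 7.125000)/2 = 7.062500
  f(7.062500) = -6.730225
  f(mid) < 0, so root is in [7.062500, 7.125000]

midpoint = 7.062500


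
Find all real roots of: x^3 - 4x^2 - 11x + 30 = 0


Let p(x) = x^3 - 4x^2 - 11x + 30. By the rational root theorem (leading coefficient 1), any rational root is an integer divisor of 30: try ±1, ±2, ... in turn.
Test x = 1: value = 16 ≠ 0.
Test x = -1: value = 36 ≠ 0.
Test x = 2: value = 0 ✓, so (x - 2) is a factor.
Synthetic division by (x - 2): bring down 1; 1(2) - 4 = -2; (-2)(2) - 11 = -15; (-15)(2) + 30 = 0 → quotient x^2 - 2x - 15, remainder 0.
Solve the quadratic x^2 - 2x - 15 = 0: discriminant = (-2)^2 - 4(1)(-15) = 4 + 60 = 64.
sqrt(64) = 8, so x = (2 ± 8)/2: x = 5 or x = -3.

x = -3, x = 2, x = 5


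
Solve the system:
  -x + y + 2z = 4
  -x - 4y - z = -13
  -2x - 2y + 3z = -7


Using Cramer's rule. Expand each determinant along the first row.
D  = (-1)*[(-4)*3 - (-1)*(-2)] - 1*[(-1)*3 - (-1)*(-2)] + 2*[(-1)*(-2) - (-4)*(-2)]
  = (-1)*(-14) - 1*(-5) + 2*(-6) = 7
Dx = 4*[(-4)*3 - (-1)*(-2)] - 1*[(-13)*3 - (-1)*(-7)] + 2*[(-13)*(-2) - (-4)*(-7)]
  = 4*(-14) - 1*(-46) + 2*(-2) = -14
Dy = (-1)*[(-13)*3 - (-1)*(-7)] - 4*[(-1)*3 - (-1)*(-2)] + 2*[(-1)*(-7) - (-13)*(-2)]
  = (-1)*(-46) - 4*(-5) + 2*(-19) = 28
Dz = (-1)*[(-4)*(-7) - (-13)*(-2)] - 1*[(-1)*(-7) - (-13)*(-2)] + 4*[(-1)*(-2) - (-4)*(-2)]
  = (-1)*(2) - 1*(-19) + 4*(-6) = -7
x = Dx/D = -14/7 = -2, y = Dy/D = 28/7 = 4, z = Dz/D = -7/7 = -1
Check eq1: (-1)(-2) + (1)(4) + (2)(-1) = 4 = 4 ✓
Check eq2: (-1)(-2) + (-4)(4) + (-1)(-1) = -13 = -13 ✓
Check eq3: (-2)(-2) + (-2)(4) + (3)(-1) = -7 = -7 ✓

x = -2, y = 4, z = -1


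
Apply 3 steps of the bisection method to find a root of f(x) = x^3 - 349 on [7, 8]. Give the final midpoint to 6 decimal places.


f(x) = x^3 - 349
f(7) = -6 < 0
f(8) = 163 > 0

Step 1: midpoint = (7.000000 + 8.000000)/2 = 7.500000
  f(7.500000) = 72.875000
  f(mid) > 0, so root is in [7.000000, 7.500000]

Step 2: midpoint = (7.000000 + 7.500000)/2 = 7.250000
  f(7.250000) = 32.078125
  f(mid) > 0, so root is in [7.000000, 7.250000]

Step 3: midpoint = (7.000000 + 7.250000)/2 = 7.125000
  f(7.125000) = 12.705078
  f(mid) > 0, so root is in [7.000000, 7.125000]

midpoint = 7.125000


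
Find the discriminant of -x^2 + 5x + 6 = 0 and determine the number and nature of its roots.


For ax^2 + bx + c = 0, discriminant D = b^2 - 4ac
Here a = -1, b = 5, c = 6
D = (5)^2 - 4(-1)(6) = 25 + 24 = 49

D = 49 > 0 and is a perfect square (sqrt = 7)
The equation has 2 distinct real rational roots.

Discriminant = 49, 2 distinct real rational roots


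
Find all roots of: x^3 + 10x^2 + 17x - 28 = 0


Let p(x) = x^3 + 10x^2 + 17x - 28. By the rational root theorem (leading coefficient 1), any rational root is an integer divisor of 28: try ±1, ±2, ... in turn.
Test x = 1: value = 0 ✓, so (x - 1) is a factor.
Synthetic division by (x - 1): bring down 1; 1(1) + 10 = 11; 11(1) + 17 = 28; 28(1) - 28 = 0 → quotient x^2 + 11x + 28, remainder 0.
Solve the quadratic x^2 + 11x + 28 = 0: discriminant = 11^2 - 4(1)(28) = 121 - 112 = 9.
sqrt(9) = 3, so x = (-11 ± 3)/2: x = -4 or x = -7.
Collecting all roots found:

x = -7, x = -4, x = 1


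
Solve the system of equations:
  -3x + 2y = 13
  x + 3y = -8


Using Cramer's rule:
Determinant D = (-3)(3) - (1)(2) = -9 - 2 = -11
Dx = (13)(3) - (-8)(2) = 39 + 16 = 55
Dy = (-3)(-8) - (1)(13) = 24 - 13 = 11
x = Dx/D = 55/-11 = -5
y = Dy/D = 11/-11 = -1

x = -5, y = -1


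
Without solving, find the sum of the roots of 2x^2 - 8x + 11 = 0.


By Vieta's formulas for ax^2 + bx + c = 0:
  Sum of roots = -b/a
  Product of roots = c/a

Here a = 2, b = -8, c = 11
Sum = -(-8)/2 = 4
Product = 11/2 = 11/2

Sum = 4


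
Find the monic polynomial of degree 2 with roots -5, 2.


A monic polynomial with roots -5, 2 is:
p(x) = (x + 5)(x - 2)
After multiplying by (x + 5): x + 5
After multiplying by (x - 2): x^2 + 3x - 10

x^2 + 3x - 10


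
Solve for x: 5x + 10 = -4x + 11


Starting with: 5x + 10 = -4x + 11
Move all x terms to left: (5 + 4)x = 11 - 10
Simplify: 9x = 1
Divide both sides by 9: x = 1/9

x = 1/9


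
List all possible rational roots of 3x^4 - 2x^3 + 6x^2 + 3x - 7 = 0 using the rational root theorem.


Rational root theorem: possible roots are ±p/q where:
  p divides the constant term (-7): p ∈ {1, 7}
  q divides the leading coefficient (3): q ∈ {1, 3}

All possible rational roots: -7, -7/3, -1, -1/3, 1/3, 1, 7/3, 7

-7, -7/3, -1, -1/3, 1/3, 1, 7/3, 7


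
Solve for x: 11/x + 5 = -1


Subtract 5 from both sides: 11/x = -6
Multiply both sides by x: 11 = -6 * x
Divide by -6: x = -11/6

x = -11/6


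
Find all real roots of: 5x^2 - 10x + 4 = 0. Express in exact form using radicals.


Using the quadratic formula: x = (-b ± sqrt(b^2 - 4ac)) / (2a)
Here a = 5, b = -10, c = 4
Discriminant = b^2 - 4ac = (-10)^2 - 4(5)(4) = 100 - 80 = 20
Since discriminant = 20 > 0, there are two real roots.
x = (10 ± 2*sqrt(5)) / 10
Simplifying: x = (5 ± sqrt(5)) / 5
Numerically: x ≈ 1.4472 or x ≈ 0.5528

x = (5 + sqrt(5)) / 5 or x = (5 - sqrt(5)) / 5


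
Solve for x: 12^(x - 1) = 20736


Express both sides with the same base.
20736 = 12^4
Since the bases match, equate exponents: x - 1 = 4
So x = 4 - (-1) = 5

x = 5


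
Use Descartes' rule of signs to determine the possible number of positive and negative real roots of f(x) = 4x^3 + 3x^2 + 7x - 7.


Descartes' rule of signs:

For positive roots, count sign changes in f(x) = 4x^3 + 3x^2 + 7x - 7:
Signs of coefficients: +, +, +, -
Number of sign changes: 1
Possible positive real roots: 1

For negative roots, examine f(-x) = -4x^3 + 3x^2 - 7x - 7:
Signs of coefficients: -, +, -, -
Number of sign changes: 2
Possible negative real roots: 2, 0

Positive roots: 1; Negative roots: 2 or 0


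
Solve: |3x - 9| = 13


An absolute value equation |expr| = 13 gives two cases:
Case 1: 3x - 9 = 13
  3x = 22, so x = 22/3
Case 2: 3x - 9 = -13
  3x = -4, so x = -4/3

x = -4/3, x = 22/3


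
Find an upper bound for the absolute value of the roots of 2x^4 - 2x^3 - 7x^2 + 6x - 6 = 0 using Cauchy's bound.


Cauchy's bound: all roots r satisfy |r| <= 1 + max(|a_i/a_n|) for i = 0,...,n-1
where a_n is the leading coefficient.

Coefficients: [2, -2, -7, 6, -6]
Leading coefficient a_n = 2
Ratios |a_i/a_n|: 1, 7/2, 3, 3
Maximum ratio: 7/2
Cauchy's bound: |r| <= 1 + 7/2 = 9/2

Upper bound = 9/2


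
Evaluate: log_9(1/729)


We need the exponent such that 9^? = 1/729
9^(-3) = 1/9^3 = 1/729
Therefore log_9(1/729) = -3

-3


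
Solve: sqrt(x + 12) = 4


Square both sides: x + 12 = 4^2 = 16
x = 16 - 12 = 4
x = 4
Check: sqrt(1*4 + 12) = sqrt(16) = 4 ✓

x = 4


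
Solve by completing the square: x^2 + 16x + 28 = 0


Start: x^2 + 16x + 28 = 0
Move constant: x^2 + 16x = -28
Half of 16 is 8, squared is 64
Add 64 to both sides: x^2 + 16x + 64 = 36
(x + 8)^2 = 36
x + 8 = ±6
x = -8 + 6 = -2 or x = -8 - 6 = -14

x = -14, x = -2


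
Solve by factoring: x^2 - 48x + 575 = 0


We need two numbers that multiply to 575 and add to -48.
Those numbers are -25 and -23 (since (-25) * (-23) = 575 and (-25) + (-23) = -48).
So x^2 - 48x + 575 = (x - 25)(x - 23) = 0
Setting each factor to zero: x = 25 or x = 23

x = 23, x = 25


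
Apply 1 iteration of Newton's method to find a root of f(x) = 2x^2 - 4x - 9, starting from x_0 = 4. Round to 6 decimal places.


Newton's method: x_(n+1) = x_n - f(x_n)/f'(x_n)
f(x) = 2x^2 - 4x - 9
f'(x) = 4x - 4

Iteration 1:
  f(4.000000) = 7.000000
  f'(4.000000) = 12.000000
  x_1 = 4.000000 - (7.000000)/(12.000000) = 3.416667

x_1 = 3.416667


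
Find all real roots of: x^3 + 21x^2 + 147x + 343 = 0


Let p(x) = x^3 + 21x^2 + 147x + 343. By the rational root theorem (leading coefficient 1), any rational root is an integer divisor of 343: try ±1, ±2, ... in turn.
Test x = 1: value = 512 ≠ 0.
Test x = -1: value = 216 ≠ 0.
Test x = 7: value = 2744 ≠ 0.
Test x = -7: value = 0 ✓, so (x + 7) is a factor.
Synthetic division by (x + 7): bring down 1; 1(-7) + 21 = 14; 14(-7) + 147 = 49; 49(-7) + 343 = 0 → quotient x^2 + 14x + 49, remainder 0.
Solve the quadratic x^2 + 14x + 49 = 0: discriminant = 14^2 - 4(1)(49) = 196 - 196 = 0.
Discriminant = 0, so a double root: x = -14/2 = -7.

x = -7 (multiplicity 3)


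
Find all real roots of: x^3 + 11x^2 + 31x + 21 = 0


Let p(x) = x^3 + 11x^2 + 31x + 21. By the rational root theorem (leading coefficient 1), any rational root is an integer divisor of 21: try ±1, ±2, ... in turn.
Test x = 1: value = 64 ≠ 0.
Test x = -1: value = 0 ✓, so (x + 1) is a factor.
Synthetic division by (x + 1): bring down 1; 1(-1) + 11 = 10; 10(-1) + 31 = 21; 21(-1) + 21 = 0 → quotient x^2 + 10x + 21, remainder 0.
Solve the quadratic x^2 + 10x + 21 = 0: discriminant = 10^2 - 4(1)(21) = 100 - 84 = 16.
sqrt(16) = 4, so x = (-10 ± 4)/2: x = -3 or x = -7.

x = -7, x = -3, x = -1


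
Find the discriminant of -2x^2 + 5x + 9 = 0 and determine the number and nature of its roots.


For ax^2 + bx + c = 0, discriminant D = b^2 - 4ac
Here a = -2, b = 5, c = 9
D = (5)^2 - 4(-2)(9) = 25 + 72 = 97

D = 97 > 0 but not a perfect square
The equation has 2 distinct real irrational roots.

Discriminant = 97, 2 distinct real irrational roots


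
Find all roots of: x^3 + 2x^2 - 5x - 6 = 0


Let p(x) = x^3 + 2x^2 - 5x - 6. By the rational root theorem (leading coefficient 1), any rational root is an integer divisor of 6: try ±1, ±2, ... in turn.
Test x = 1: value = -8 ≠ 0.
Test x = -1: value = 0 ✓, so (x + 1) is a factor.
Synthetic division by (x + 1): bring down 1; 1(-1) + 2 = 1; 1(-1) - 5 = -6; (-6)(-1) - 6 = 0 → quotient x^2 + x - 6, remainder 0.
Solve the quadratic x^2 + x - 6 = 0: discriminant = 1^2 - 4(1)(-6) = 1 + 24 = 25.
sqrt(25) = 5, so x = (-1 ± 5)/2: x = 2 or x = -3.
Collecting all roots found:

x = -3, x = -1, x = 2


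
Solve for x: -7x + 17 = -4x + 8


Starting with: -7x + 17 = -4x + 8
Move all x terms to left: (-7 + 4)x = 8 - 17
Simplify: -3x = -9
Divide both sides by -3: x = 3

x = 3


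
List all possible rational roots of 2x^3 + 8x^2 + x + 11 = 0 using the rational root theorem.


Rational root theorem: possible roots are ±p/q where:
  p divides the constant term (11): p ∈ {1, 11}
  q divides the leading coefficient (2): q ∈ {1, 2}

All possible rational roots: -11, -11/2, -1, -1/2, 1/2, 1, 11/2, 11

-11, -11/2, -1, -1/2, 1/2, 1, 11/2, 11


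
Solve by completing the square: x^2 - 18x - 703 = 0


Start: x^2 - 18x - 703 = 0
Move constant: x^2 - 18x = 703
Half of -18 is -9, squared is 81
Add 81 to both sides: x^2 - 18x + 81 = 784
(x - 9)^2 = 784
x - 9 = ±28
x = 9 + 28 = 37 or x = 9 - 28 = -19

x = -19, x = 37


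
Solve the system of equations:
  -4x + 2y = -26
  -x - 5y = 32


Using Cramer's rule:
Determinant D = (-4)(-5) - (-1)(2) = 20 + 2 = 22
Dx = (-26)(-5) - (32)(2) = 130 - 64 = 66
Dy = (-4)(32) - (-1)(-26) = -128 - 26 = -154
x = Dx/D = 66/22 = 3
y = Dy/D = -154/22 = -7

x = 3, y = -7


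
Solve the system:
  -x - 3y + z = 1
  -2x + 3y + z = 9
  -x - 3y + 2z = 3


Using Cramer's rule. Expand each determinant along the first row.
D  = (-1)*[3*2 - 1*(-3)] - (-3)*[(-2)*2 - 1*(-1)] + 1*[(-2)*(-3) - 3*(-1)]
  = (-1)*(9) - (-3)*(-3) + 1*(9) = -9
Dx = 1*[3*2 - 1*(-3)] - (-3)*[9*2 - 1*3] + 1*[9*(-3) - 3*3]
  = 1*(9) - (-3)*(15) + 1*(-36) = 18
Dy = (-1)*[9*2 - 1*3] - 1*[(-2)*2 - 1*(-1)] + 1*[(-2)*3 - 9*(-1)]
  = (-1)*(15) - 1*(-3) + 1*(3) = -9
Dz = (-1)*[3*3 - 9*(-3)] - (-3)*[(-2)*3 - 9*(-1)] + 1*[(-2)*(-3) - 3*(-1)]
  = (-1)*(36) - (-3)*(3) + 1*(9) = -18
x = Dx/D = 18/-9 = -2, y = Dy/D = -9/-9 = 1, z = Dz/D = -18/-9 = 2
Check eq1: (-1)(-2) + (-3)(1) + (1)(2) = 1 = 1 ✓
Check eq2: (-2)(-2) + (3)(1) + (1)(2) = 9 = 9 ✓
Check eq3: (-1)(-2) + (-3)(1) + (2)(2) = 3 = 3 ✓

x = -2, y = 1, z = 2


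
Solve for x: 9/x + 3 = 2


Subtract 3 from both sides: 9/x = -1
Multiply both sides by x: 9 = -1 * x
Divide by -1: x = -9

x = -9


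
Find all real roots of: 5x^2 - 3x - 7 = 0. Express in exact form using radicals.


Using the quadratic formula: x = (-b ± sqrt(b^2 - 4ac)) / (2a)
Here a = 5, b = -3, c = -7
Discriminant = b^2 - 4ac = (-3)^2 - 4(5)(-7) = 9 + 140 = 149
Since discriminant = 149 > 0, there are two real roots.
x = (3 ± sqrt(149)) / 10
Numerically: x ≈ 1.5207 or x ≈ -0.9207

x = (3 + sqrt(149)) / 10 or x = (3 - sqrt(149)) / 10


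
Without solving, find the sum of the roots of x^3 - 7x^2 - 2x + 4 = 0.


By Vieta's formulas for x^3 + bx^2 + cx + d = 0:
  r1 + r2 + r3 = -b/a = 7
  r1*r2 + r1*r3 + r2*r3 = c/a = -2
  r1*r2*r3 = -d/a = -4


Sum = 7


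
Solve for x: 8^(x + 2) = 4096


Express both sides with the same base.
4096 = 8^4
Since the bases match, equate exponents: x + 2 = 4
So x = 4 - (2) = 2

x = 2


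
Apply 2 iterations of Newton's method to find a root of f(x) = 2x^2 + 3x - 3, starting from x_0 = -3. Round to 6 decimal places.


Newton's method: x_(n+1) = x_n - f(x_n)/f'(x_n)
f(x) = 2x^2 + 3x - 3
f'(x) = 4x + 3

Iteration 1:
  f(-3.000000) = 6.000000
  f'(-3.000000) = -9.000000
  x_1 = -3.000000 - (6.000000)/(-9.000000) = -2.333333

Iteration 2:
  f(-2.333333) = 0.888889
  f'(-2.333333) = -6.333333
  x_2 = -2.333333 - (0.888889)/(-6.333333) = -2.192982

x_2 = -2.192982


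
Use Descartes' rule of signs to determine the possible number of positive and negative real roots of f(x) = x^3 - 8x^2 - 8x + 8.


Descartes' rule of signs:

For positive roots, count sign changes in f(x) = x^3 - 8x^2 - 8x + 8:
Signs of coefficients: +, -, -, +
Number of sign changes: 2
Possible positive real roots: 2, 0

For negative roots, examine f(-x) = -x^3 - 8x^2 + 8x + 8:
Signs of coefficients: -, -, +, +
Number of sign changes: 1
Possible negative real roots: 1

Positive roots: 2 or 0; Negative roots: 1


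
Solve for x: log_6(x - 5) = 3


Convert to exponential form: x - 5 = 6^3 = 216
x = 216 + 5 = 221
Check: log_6(221 - 5) = log_6(216) = log_6(216) = 3 ✓

x = 221


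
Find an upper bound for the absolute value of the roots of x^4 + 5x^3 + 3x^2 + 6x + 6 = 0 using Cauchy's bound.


Cauchy's bound: all roots r satisfy |r| <= 1 + max(|a_i/a_n|) for i = 0,...,n-1
where a_n is the leading coefficient.

Coefficients: [1, 5, 3, 6, 6]
Leading coefficient a_n = 1
Ratios |a_i/a_n|: 5, 3, 6, 6
Maximum ratio: 6
Cauchy's bound: |r| <= 1 + 6 = 7

Upper bound = 7


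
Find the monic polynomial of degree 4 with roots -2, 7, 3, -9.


A monic polynomial with roots -2, 7, 3, -9 is:
p(x) = (x + 2)(x - 7)(x - 3)(x + 9)
After multiplying by (x + 2): x + 2
After multiplying by (x - 7): x^2 - 5x - 14
After multiplying by (x - 3): x^3 - 8x^2 + x + 42
After multiplying by (x + 9): x^4 + x^3 - 71x^2 + 51x + 378

x^4 + x^3 - 71x^2 + 51x + 378


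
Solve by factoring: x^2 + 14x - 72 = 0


We need two numbers that multiply to -72 and add to 14.
Those numbers are 18 and -4 (since 18 * (-4) = -72 and 18 + (-4) = 14).
So x^2 + 14x - 72 = (x + 18)(x - 4) = 0
Setting each factor to zero: x = -18 or x = 4

x = -18, x = 4


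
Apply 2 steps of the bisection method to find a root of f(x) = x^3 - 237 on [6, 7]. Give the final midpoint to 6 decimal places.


f(x) = x^3 - 237
f(6) = -21 < 0
f(7) = 106 > 0

Step 1: midpoint = (6.000000 + 7.000000)/2 = 6.500000
  f(6.500000) = 37.625000
  f(mid) > 0, so root is in [6.000000, 6.500000]

Step 2: midpoint = (6.000000 + 6.500000)/2 = 6.250000
  f(6.250000) = 7.140625
  f(mid) > 0, so root is in [6.000000, 6.250000]

midpoint = 6.250000


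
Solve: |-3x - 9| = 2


An absolute value equation |expr| = 2 gives two cases:
Case 1: -3x - 9 = 2
  -3x = 11, so x = -11/3
Case 2: -3x - 9 = -2
  -3x = 7, so x = -7/3

x = -11/3, x = -7/3


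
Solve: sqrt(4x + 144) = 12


Square both sides: 4x + 144 = 12^2 = 144
4x = 144 - 144 = 0
x = 0
Check: sqrt(4*0 + 144) = sqrt(144) = 12 ✓

x = 0


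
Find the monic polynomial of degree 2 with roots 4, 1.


A monic polynomial with roots 4, 1 is:
p(x) = (x - 4)(x - 1)
After multiplying by (x - 4): x - 4
After multiplying by (x - 1): x^2 - 5x + 4

x^2 - 5x + 4


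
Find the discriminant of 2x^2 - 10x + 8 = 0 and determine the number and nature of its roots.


For ax^2 + bx + c = 0, discriminant D = b^2 - 4ac
Here a = 2, b = -10, c = 8
D = (-10)^2 - 4(2)(8) = 100 - 64 = 36

D = 36 > 0 and is a perfect square (sqrt = 6)
The equation has 2 distinct real rational roots.

Discriminant = 36, 2 distinct real rational roots


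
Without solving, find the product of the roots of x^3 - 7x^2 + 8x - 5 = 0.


By Vieta's formulas for x^3 + bx^2 + cx + d = 0:
  r1 + r2 + r3 = -b/a = 7
  r1*r2 + r1*r3 + r2*r3 = c/a = 8
  r1*r2*r3 = -d/a = 5


Product = 5


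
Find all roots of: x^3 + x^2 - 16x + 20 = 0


Let p(x) = x^3 + x^2 - 16x + 20. By the rational root theorem (leading coefficient 1), any rational root is an integer divisor of 20: try ±1, ±2, ... in turn.
Test x = 1: value = 6 ≠ 0.
Test x = -1: value = 36 ≠ 0.
Test x = 2: value = 0 ✓, so (x - 2) is a factor.
Synthetic division by (x - 2): bring down 1; 1(2) + 1 = 3; 3(2) - 16 = -10; (-10)(2) + 20 = 0 → quotient x^2 + 3x - 10, remainder 0.
Solve the quadratic x^2 + 3x - 10 = 0: discriminant = 3^2 - 4(1)(-10) = 9 + 40 = 49.
sqrt(49) = 7, so x = (-3 ± 7)/2: x = 2 or x = -5.
Collecting all roots found:

x = -5, x = 2 (multiplicity 2)


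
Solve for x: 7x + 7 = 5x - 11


Starting with: 7x + 7 = 5x - 11
Move all x terms to left: (7 - 5)x = -11 - 7
Simplify: 2x = -18
Divide both sides by 2: x = -9

x = -9


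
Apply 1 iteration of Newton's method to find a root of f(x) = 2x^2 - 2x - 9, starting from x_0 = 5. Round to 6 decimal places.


Newton's method: x_(n+1) = x_n - f(x_n)/f'(x_n)
f(x) = 2x^2 - 2x - 9
f'(x) = 4x - 2

Iteration 1:
  f(5.000000) = 31.000000
  f'(5.000000) = 18.000000
  x_1 = 5.000000 - (31.000000)/(18.000000) = 3.277778

x_1 = 3.277778


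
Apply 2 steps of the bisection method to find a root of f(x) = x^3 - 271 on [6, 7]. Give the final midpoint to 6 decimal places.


f(x) = x^3 - 271
f(6) = -55 < 0
f(7) = 72 > 0

Step 1: midpoint = (6.000000 + 7.000000)/2 = 6.500000
  f(6.500000) = 3.625000
  f(mid) > 0, so root is in [6.000000, 6.500000]

Step 2: midpoint = (6.000000 + 6.500000)/2 = 6.250000
  f(6.250000) = -26.859375
  f(mid) < 0, so root is in [6.250000, 6.500000]

midpoint = 6.250000


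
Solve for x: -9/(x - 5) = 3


Multiply both sides by (x - 5): -9 = 3(x - 5)
Distribute: -9 = 3x - 15
3x = -9 + 15 = 6
x = 2

x = 2


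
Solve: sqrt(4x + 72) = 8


Square both sides: 4x + 72 = 8^2 = 64
4x = 64 - 72 = -8
x = -2
Check: sqrt(4*(-2) + 72) = sqrt(64) = 8 ✓

x = -2


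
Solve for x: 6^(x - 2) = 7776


Express both sides with the same base.
7776 = 6^5
Since the bases match, equate exponents: x - 2 = 5
So x = 5 - (-2) = 7

x = 7


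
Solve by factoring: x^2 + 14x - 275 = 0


We need two numbers that multiply to -275 and add to 14.
Those numbers are -11 and 25 (since (-11) * 25 = -275 and (-11) + 25 = 14).
So x^2 + 14x - 275 = (x - 11)(x + 25) = 0
Setting each factor to zero: x = 11 or x = -25

x = -25, x = 11


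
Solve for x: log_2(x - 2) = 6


Convert to exponential form: x - 2 = 2^6 = 64
x = 64 + 2 = 66
Check: log_2(66 - 2) = log_2(64) = log_2(64) = 6 ✓

x = 66
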